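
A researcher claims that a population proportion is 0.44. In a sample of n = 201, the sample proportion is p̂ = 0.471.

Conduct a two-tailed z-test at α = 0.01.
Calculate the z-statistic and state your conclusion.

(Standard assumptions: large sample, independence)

H₀: p = 0.44, H₁: p ≠ 0.44
Standard error: SE = √(p₀(1-p₀)/n) = √(0.44×0.56/201) = 0.035012
z-statistic: z = (p̂ - p₀)/SE = (0.471 - 0.44)/0.035012 = 0.8854
Critical value: z_0.005 = ±2.576
p-value = 0.3759
Decision: fail to reject H₀ at α = 0.01

Answer: z = 0.8854, fail to reject H₀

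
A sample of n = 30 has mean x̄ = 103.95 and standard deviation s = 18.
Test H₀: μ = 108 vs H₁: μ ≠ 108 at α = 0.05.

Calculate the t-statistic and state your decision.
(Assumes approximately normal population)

df = n - 1 = 29
SE = s/√n = 18/√30 = 3.2863
t = (x̄ - μ₀)/SE = (103.95 - 108)/3.2863 = -1.2324
Critical value: t_{0.025,29} = ±2.045
p-value ≈ 0.2277
Decision: fail to reject H₀

Answer: t = -1.2324, fail to reject H₀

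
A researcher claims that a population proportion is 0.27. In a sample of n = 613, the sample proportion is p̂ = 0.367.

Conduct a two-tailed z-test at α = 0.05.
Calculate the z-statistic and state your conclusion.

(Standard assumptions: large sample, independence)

H₀: p = 0.27, H₁: p ≠ 0.27
Standard error: SE = √(p₀(1-p₀)/n) = √(0.27×0.73/613) = 0.017931
z-statistic: z = (p̂ - p₀)/SE = (0.367 - 0.27)/0.017931 = 5.4096
Critical value: z_0.025 = ±1.960
p-value < 0.0001
Decision: reject H₀ at α = 0.05

Answer: z = 5.4096, reject H₀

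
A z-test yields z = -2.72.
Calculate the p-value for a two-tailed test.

Answer: p-value ≈ 0.0065

Derivation:
For z = -2.72:
p = 2×P(Z > |-2.72|) = 2×(1 - Φ(2.72)) = 0.0065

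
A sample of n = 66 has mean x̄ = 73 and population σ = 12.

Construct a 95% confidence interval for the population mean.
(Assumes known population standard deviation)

Answer: (70.1049, 75.8951)

Derivation:
Confidence level: 95%, α = 0.05
z_0.025 = 1.960
SE = σ/√n = 12/√66 = 1.4771
Margin of error = 1.960 × 1.4771 = 2.8951
CI: x̄ ± margin = 73 ± 2.8951
CI: (70.1049, 75.8951)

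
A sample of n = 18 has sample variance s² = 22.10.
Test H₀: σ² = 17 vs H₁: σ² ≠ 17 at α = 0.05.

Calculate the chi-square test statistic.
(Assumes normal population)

Answer: χ² = 22.1000, fail to reject H₀

Derivation:
df = n - 1 = 17
χ² = (n-1)s²/σ₀² = 17×22.10/17 = 22.1000
Critical values: χ²_{0.975,17} = 7.564, χ²_{0.025,17} = 30.191
Rejection region: χ² < 7.564 or χ² > 30.191
Decision: fail to reject H₀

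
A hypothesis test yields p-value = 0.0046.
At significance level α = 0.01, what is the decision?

Compare p-value to α:
0.0046 < 0.01
Decision: reject H₀

Answer: reject H₀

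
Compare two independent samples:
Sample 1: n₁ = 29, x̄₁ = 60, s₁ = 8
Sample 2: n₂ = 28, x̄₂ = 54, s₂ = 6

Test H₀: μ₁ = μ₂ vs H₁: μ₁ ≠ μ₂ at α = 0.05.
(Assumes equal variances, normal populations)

Answer: t = 3.1945, reject H₀

Derivation:
Pooled variance: s²_p = [28×8² + 27×6²]/(55) = 50.2545
s_p = 7.0890
SE = s_p×√(1/n₁ + 1/n₂) = 7.0890×√(1/29 + 1/28) = 1.8782
t = (x̄₁ - x̄₂)/SE = (60 - 54)/1.8782 = 3.1945
df = 55, t-critical = ±2.004
Decision: reject H₀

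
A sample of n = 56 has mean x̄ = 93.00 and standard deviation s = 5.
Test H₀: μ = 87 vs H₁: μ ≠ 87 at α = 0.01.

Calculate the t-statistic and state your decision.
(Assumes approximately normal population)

df = n - 1 = 55
SE = s/√n = 5/√56 = 0.6682
t = (x̄ - μ₀)/SE = (93.00 - 87)/0.6682 = 8.9793
Critical value: t_{0.005,55} = ±2.668
p-value < 0.0001
Decision: reject H₀

Answer: t = 8.9793, reject H₀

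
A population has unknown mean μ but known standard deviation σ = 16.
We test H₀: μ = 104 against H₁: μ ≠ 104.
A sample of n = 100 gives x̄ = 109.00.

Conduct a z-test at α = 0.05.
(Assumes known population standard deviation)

Answer: z = 3.1250, reject H₀

Derivation:
Standard error: SE = σ/√n = 16/√100 = 1.6000
z-statistic: z = (x̄ - μ₀)/SE = (109.00 - 104)/1.6000 = 3.1250
Critical value: ±1.960
p-value = 0.0018
Decision: reject H₀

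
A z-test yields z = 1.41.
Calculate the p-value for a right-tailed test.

For z = 1.41:
p = P(Z > 1.41) = 1 - Φ(1.41) = 0.0793

Answer: p-value ≈ 0.0793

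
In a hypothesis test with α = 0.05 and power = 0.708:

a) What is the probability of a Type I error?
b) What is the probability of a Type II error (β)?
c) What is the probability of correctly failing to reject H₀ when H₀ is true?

Answer: a) 0.05, b) 0.292, c) 0.95

Derivation:
a) Type I error probability = α = 0.05
b) Power = P(reject H₀ | H₁ true) = 1 - β = 0.708, so Type II error probability = β = 1 - Power = 0.292
c) P(fail to reject H₀ | H₀ true) = 1 - α = 0.95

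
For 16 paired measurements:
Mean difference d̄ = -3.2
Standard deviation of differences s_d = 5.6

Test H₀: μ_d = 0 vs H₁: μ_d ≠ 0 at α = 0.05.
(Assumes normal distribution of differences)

Answer: t = -2.2857, reject H₀

Derivation:
df = n - 1 = 15
SE = s_d/√n = 5.6/√16 = 1.4000
t = d̄/SE = -3.2/1.4000 = -2.2857
Critical value: t_{0.025,15} = ±2.131
p-value ≈ 0.0372
Decision: reject H₀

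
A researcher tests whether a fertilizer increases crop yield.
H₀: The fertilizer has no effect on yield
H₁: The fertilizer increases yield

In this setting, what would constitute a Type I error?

Type I error: rejecting H₀ when it is actually true (false positive).
Type II error: failing to reject H₀ when H₁ is actually true (false negative).

Answer: Concluding the fertilizer works when it doesn't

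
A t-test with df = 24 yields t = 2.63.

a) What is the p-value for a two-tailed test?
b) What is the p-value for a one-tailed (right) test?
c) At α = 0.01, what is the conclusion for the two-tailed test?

Answer: a) 0.0147, b) 0.0073, c) fail to reject H₀

Derivation:
Using t-distribution with df = 24:
a) Two-tailed: p = 2×P(T > 2.63) = 0.0147
b) One-tailed: p = P(T > 2.63) = 0.0073
c) 0.0147 ≥ 0.01, fail to reject H₀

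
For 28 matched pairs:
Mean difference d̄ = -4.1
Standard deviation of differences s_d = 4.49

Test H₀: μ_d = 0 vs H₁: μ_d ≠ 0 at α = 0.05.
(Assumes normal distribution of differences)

df = n - 1 = 27
SE = s_d/√n = 4.49/√28 = 0.8485
t = d̄/SE = -4.1/0.8485 = -4.8321
Critical value: t_{0.025,27} = ±2.052
p-value < 0.0001
Decision: reject H₀

Answer: t = -4.8321, reject H₀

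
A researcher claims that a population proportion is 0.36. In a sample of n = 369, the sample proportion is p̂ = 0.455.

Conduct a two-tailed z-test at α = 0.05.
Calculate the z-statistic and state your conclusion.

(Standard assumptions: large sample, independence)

H₀: p = 0.36, H₁: p ≠ 0.36
Standard error: SE = √(p₀(1-p₀)/n) = √(0.36×0.64/369) = 0.024988
z-statistic: z = (p̂ - p₀)/SE = (0.455 - 0.36)/0.024988 = 3.8018
Critical value: z_0.025 = ±1.960
p-value = 0.0001
Decision: reject H₀ at α = 0.05

Answer: z = 3.8018, reject H₀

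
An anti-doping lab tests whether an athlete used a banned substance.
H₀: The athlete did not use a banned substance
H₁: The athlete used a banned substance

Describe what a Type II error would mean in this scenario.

A Type I error (probability α) occurs when we reject a true H₀.
A Type II error (probability β) occurs when we fail to reject a false H₀.

Answer: Failing to detect doping in an athlete who used a banned substance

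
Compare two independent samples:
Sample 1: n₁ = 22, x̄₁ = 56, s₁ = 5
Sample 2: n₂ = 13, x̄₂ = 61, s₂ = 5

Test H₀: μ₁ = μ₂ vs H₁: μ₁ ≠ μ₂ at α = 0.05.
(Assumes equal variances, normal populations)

Pooled variance: s²_p = [21×5² + 12×5²]/(33) = 25.0000
s_p = 5.0000
SE = s_p×√(1/n₁ + 1/n₂) = 5.0000×√(1/22 + 1/13) = 1.7491
t = (x̄₁ - x̄₂)/SE = (56 - 61)/1.7491 = -2.8586
df = 33, t-critical = ±2.035
Decision: reject H₀

Answer: t = -2.8586, reject H₀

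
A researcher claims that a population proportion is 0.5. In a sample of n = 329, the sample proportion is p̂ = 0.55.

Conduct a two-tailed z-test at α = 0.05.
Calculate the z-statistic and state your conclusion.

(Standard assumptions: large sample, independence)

Answer: z = 1.8138, fail to reject H₀

Derivation:
H₀: p = 0.5, H₁: p ≠ 0.5
Standard error: SE = √(p₀(1-p₀)/n) = √(0.5×0.5/329) = 0.027566
z-statistic: z = (p̂ - p₀)/SE = (0.55 - 0.5)/0.027566 = 1.8138
Critical value: z_0.025 = ±1.960
p-value = 0.0697
Decision: fail to reject H₀ at α = 0.05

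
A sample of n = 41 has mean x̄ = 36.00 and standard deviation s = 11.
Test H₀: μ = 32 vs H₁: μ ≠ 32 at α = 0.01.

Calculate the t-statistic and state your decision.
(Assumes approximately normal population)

df = n - 1 = 40
SE = s/√n = 11/√41 = 1.7179
t = (x̄ - μ₀)/SE = (36.00 - 32)/1.7179 = 2.3284
Critical value: t_{0.005,40} = ±2.704
p-value ≈ 0.0250
Decision: fail to reject H₀

Answer: t = 2.3284, fail to reject H₀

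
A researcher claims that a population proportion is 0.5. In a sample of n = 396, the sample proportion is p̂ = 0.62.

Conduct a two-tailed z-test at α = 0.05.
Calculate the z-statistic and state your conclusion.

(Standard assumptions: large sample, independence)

H₀: p = 0.5, H₁: p ≠ 0.5
Standard error: SE = √(p₀(1-p₀)/n) = √(0.5×0.5/396) = 0.025126
z-statistic: z = (p̂ - p₀)/SE = (0.62 - 0.5)/0.025126 = 4.7759
Critical value: z_0.025 = ±1.960
p-value < 0.0001
Decision: reject H₀ at α = 0.05

Answer: z = 4.7759, reject H₀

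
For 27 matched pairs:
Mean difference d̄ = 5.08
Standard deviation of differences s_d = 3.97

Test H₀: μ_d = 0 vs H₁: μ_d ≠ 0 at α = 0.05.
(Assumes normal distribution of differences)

df = n - 1 = 26
SE = s_d/√n = 3.97/√27 = 0.7640
t = d̄/SE = 5.08/0.7640 = 6.6492
Critical value: t_{0.025,26} = ±2.056
p-value < 0.0001
Decision: reject H₀

Answer: t = 6.6492, reject H₀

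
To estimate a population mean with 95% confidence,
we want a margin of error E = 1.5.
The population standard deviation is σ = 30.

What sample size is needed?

z_0.025 = 1.960
n = (z×σ/E)² = (1.960×30/1.5)²
n = 1536.6400
Round up: n = 1537

Answer: n = 1537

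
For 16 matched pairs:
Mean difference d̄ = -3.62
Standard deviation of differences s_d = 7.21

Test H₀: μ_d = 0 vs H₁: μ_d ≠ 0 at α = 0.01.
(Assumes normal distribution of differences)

df = n - 1 = 15
SE = s_d/√n = 7.21/√16 = 1.8025
t = d̄/SE = -3.62/1.8025 = -2.0083
Critical value: t_{0.005,15} = ±2.947
p-value ≈ 0.0630
Decision: fail to reject H₀

Answer: t = -2.0083, fail to reject H₀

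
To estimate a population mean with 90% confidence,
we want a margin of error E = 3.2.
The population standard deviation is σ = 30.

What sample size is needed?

z_0.05 = 1.645
n = (z×σ/E)² = (1.645×30/3.2)²
n = 237.8342
Round up: n = 238

Answer: n = 238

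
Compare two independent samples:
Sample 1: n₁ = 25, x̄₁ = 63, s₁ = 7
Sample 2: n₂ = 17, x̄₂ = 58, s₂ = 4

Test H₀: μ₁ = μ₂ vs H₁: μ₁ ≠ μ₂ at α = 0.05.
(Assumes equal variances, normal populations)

Pooled variance: s²_p = [24×7² + 16×4²]/(40) = 35.8000
s_p = 5.9833
SE = s_p×√(1/n₁ + 1/n₂) = 5.9833×√(1/25 + 1/17) = 1.8809
t = (x̄₁ - x̄₂)/SE = (63 - 58)/1.8809 = 2.6583
df = 40, t-critical = ±2.021
Decision: reject H₀

Answer: t = 2.6583, reject H₀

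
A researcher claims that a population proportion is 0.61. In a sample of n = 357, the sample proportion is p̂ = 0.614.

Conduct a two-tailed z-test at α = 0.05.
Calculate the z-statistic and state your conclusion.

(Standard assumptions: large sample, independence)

H₀: p = 0.61, H₁: p ≠ 0.61
Standard error: SE = √(p₀(1-p₀)/n) = √(0.61×0.39/357) = 0.025814
z-statistic: z = (p̂ - p₀)/SE = (0.614 - 0.61)/0.025814 = 0.1550
Critical value: z_0.025 = ±1.960
p-value = 0.8768
Decision: fail to reject H₀ at α = 0.05

Answer: z = 0.1550, fail to reject H₀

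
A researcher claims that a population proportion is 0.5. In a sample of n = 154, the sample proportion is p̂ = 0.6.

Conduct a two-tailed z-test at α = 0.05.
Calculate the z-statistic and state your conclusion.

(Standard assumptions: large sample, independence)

H₀: p = 0.5, H₁: p ≠ 0.5
Standard error: SE = √(p₀(1-p₀)/n) = √(0.5×0.5/154) = 0.040291
z-statistic: z = (p̂ - p₀)/SE = (0.6 - 0.5)/0.040291 = 2.4819
Critical value: z_0.025 = ±1.960
p-value = 0.0131
Decision: reject H₀ at α = 0.05

Answer: z = 2.4819, reject H₀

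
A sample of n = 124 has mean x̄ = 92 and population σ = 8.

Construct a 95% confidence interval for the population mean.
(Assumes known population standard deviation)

Confidence level: 95%, α = 0.05
z_0.025 = 1.960
SE = σ/√n = 8/√124 = 0.7184
Margin of error = 1.960 × 0.7184 = 1.4081
CI: x̄ ± margin = 92 ± 1.4081
CI: (90.5919, 93.4081)

Answer: (90.5919, 93.4081)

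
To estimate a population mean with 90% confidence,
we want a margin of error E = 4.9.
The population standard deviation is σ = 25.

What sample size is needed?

Answer: n = 71

Derivation:
z_0.05 = 1.645
n = (z×σ/E)² = (1.645×25/4.9)²
n = 70.4401
Round up: n = 71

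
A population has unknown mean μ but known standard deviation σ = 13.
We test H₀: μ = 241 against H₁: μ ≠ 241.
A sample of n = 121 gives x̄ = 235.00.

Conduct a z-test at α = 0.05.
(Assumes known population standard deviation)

Answer: z = -5.0770, reject H₀

Derivation:
Standard error: SE = σ/√n = 13/√121 = 1.1818
z-statistic: z = (x̄ - μ₀)/SE = (235.00 - 241)/1.1818 = -5.0770
Critical value: ±1.960
p-value < 0.0001
Decision: reject H₀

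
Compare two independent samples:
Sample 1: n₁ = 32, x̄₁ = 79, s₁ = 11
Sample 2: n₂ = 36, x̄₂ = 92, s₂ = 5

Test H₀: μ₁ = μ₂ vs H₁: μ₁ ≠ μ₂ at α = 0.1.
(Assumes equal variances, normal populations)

Pooled variance: s²_p = [31×11² + 35×5²]/(66) = 70.0909
s_p = 8.3720
SE = s_p×√(1/n₁ + 1/n₂) = 8.3720×√(1/32 + 1/36) = 2.0340
t = (x̄₁ - x̄₂)/SE = (79 - 92)/2.0340 = -6.3913
df = 66, t-critical = ±1.668
Decision: reject H₀

Answer: t = -6.3913, reject H₀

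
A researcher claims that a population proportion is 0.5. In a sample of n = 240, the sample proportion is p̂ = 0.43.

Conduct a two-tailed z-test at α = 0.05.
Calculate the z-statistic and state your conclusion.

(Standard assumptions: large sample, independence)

H₀: p = 0.5, H₁: p ≠ 0.5
Standard error: SE = √(p₀(1-p₀)/n) = √(0.5×0.5/240) = 0.032275
z-statistic: z = (p̂ - p₀)/SE = (0.43 - 0.5)/0.032275 = -2.1689
Critical value: z_0.025 = ±1.960
p-value = 0.0301
Decision: reject H₀ at α = 0.05

Answer: z = -2.1689, reject H₀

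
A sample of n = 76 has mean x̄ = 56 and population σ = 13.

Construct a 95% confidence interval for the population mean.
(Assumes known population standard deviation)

Answer: (53.0772, 58.9228)

Derivation:
Confidence level: 95%, α = 0.05
z_0.025 = 1.960
SE = σ/√n = 13/√76 = 1.4912
Margin of error = 1.960 × 1.4912 = 2.9228
CI: x̄ ± margin = 56 ± 2.9228
CI: (53.0772, 58.9228)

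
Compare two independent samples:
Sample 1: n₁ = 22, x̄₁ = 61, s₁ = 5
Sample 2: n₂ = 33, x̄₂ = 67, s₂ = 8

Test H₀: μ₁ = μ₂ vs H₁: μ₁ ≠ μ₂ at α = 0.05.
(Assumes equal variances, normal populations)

Pooled variance: s²_p = [21×5² + 32×8²]/(53) = 48.5472
s_p = 6.9676
SE = s_p×√(1/n₁ + 1/n₂) = 6.9676×√(1/22 + 1/33) = 1.9178
t = (x̄₁ - x̄₂)/SE = (61 - 67)/1.9178 = -3.1286
df = 53, t-critical = ±2.006
Decision: reject H₀

Answer: t = -3.1286, reject H₀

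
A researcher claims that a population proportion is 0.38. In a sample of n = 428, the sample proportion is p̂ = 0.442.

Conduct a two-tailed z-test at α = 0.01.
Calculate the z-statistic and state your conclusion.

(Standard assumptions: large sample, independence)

Answer: z = 2.6426, reject H₀

Derivation:
H₀: p = 0.38, H₁: p ≠ 0.38
Standard error: SE = √(p₀(1-p₀)/n) = √(0.38×0.62/428) = 0.023462
z-statistic: z = (p̂ - p₀)/SE = (0.442 - 0.38)/0.023462 = 2.6426
Critical value: z_0.005 = ±2.576
p-value = 0.0082
Decision: reject H₀ at α = 0.01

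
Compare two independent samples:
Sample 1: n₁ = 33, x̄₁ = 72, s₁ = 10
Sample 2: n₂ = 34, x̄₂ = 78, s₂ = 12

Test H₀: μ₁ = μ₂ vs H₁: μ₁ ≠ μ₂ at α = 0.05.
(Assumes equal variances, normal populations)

Pooled variance: s²_p = [32×10² + 33×12²]/(65) = 122.3385
s_p = 11.0607
SE = s_p×√(1/n₁ + 1/n₂) = 11.0607×√(1/33 + 1/34) = 2.7029
t = (x̄₁ - x̄₂)/SE = (72 - 78)/2.7029 = -2.2198
df = 65, t-critical = ±1.997
Decision: reject H₀

Answer: t = -2.2198, reject H₀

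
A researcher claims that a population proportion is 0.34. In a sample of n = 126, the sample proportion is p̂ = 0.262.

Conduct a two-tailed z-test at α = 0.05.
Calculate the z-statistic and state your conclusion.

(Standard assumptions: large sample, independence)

Answer: z = -1.8483, fail to reject H₀

Derivation:
H₀: p = 0.34, H₁: p ≠ 0.34
Standard error: SE = √(p₀(1-p₀)/n) = √(0.34×0.66/126) = 0.042201
z-statistic: z = (p̂ - p₀)/SE = (0.262 - 0.34)/0.042201 = -1.8483
Critical value: z_0.025 = ±1.960
p-value = 0.0646
Decision: fail to reject H₀ at α = 0.05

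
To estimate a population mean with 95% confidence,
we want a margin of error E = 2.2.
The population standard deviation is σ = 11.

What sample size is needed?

Answer: n = 97

Derivation:
z_0.025 = 1.960
n = (z×σ/E)² = (1.960×11/2.2)²
n = 96.0400
Round up: n = 97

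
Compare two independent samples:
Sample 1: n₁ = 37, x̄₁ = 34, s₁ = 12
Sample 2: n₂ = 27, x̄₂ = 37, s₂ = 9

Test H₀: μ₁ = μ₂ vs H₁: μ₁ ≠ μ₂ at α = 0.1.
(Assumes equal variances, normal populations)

Answer: t = -1.0931, fail to reject H₀

Derivation:
Pooled variance: s²_p = [36×12² + 26×9²]/(62) = 117.5806
s_p = 10.8435
SE = s_p×√(1/n₁ + 1/n₂) = 10.8435×√(1/37 + 1/27) = 2.7446
t = (x̄₁ - x̄₂)/SE = (34 - 37)/2.7446 = -1.0931
df = 62, t-critical = ±1.670
Decision: fail to reject H₀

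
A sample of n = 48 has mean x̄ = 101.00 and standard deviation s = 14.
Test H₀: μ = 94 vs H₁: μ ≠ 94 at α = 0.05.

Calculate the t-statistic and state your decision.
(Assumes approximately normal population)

Answer: t = 3.4641, reject H₀

Derivation:
df = n - 1 = 47
SE = s/√n = 14/√48 = 2.0207
t = (x̄ - μ₀)/SE = (101.00 - 94)/2.0207 = 3.4641
Critical value: t_{0.025,47} = ±2.012
p-value ≈ 0.0011
Decision: reject H₀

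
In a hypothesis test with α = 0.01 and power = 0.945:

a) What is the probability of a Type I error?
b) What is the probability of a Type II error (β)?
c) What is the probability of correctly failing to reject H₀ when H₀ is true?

Answer: a) 0.01, b) 0.055, c) 0.99

Derivation:
a) Type I error probability = α = 0.01
b) Power = P(reject H₀ | H₁ true) = 1 - β = 0.945, so Type II error probability = β = 1 - Power = 0.055
c) P(fail to reject H₀ | H₀ true) = 1 - α = 0.99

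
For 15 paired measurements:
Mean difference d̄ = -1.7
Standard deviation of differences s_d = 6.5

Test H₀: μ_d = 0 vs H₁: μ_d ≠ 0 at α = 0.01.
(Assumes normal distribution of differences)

df = n - 1 = 14
SE = s_d/√n = 6.5/√15 = 1.6783
t = d̄/SE = -1.7/1.6783 = -1.0129
Critical value: t_{0.005,14} = ±2.977
p-value ≈ 0.3283
Decision: fail to reject H₀

Answer: t = -1.0129, fail to reject H₀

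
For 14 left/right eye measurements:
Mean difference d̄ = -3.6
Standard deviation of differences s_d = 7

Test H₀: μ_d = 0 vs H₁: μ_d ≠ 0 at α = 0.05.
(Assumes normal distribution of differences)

df = n - 1 = 13
SE = s_d/√n = 7/√14 = 1.8708
t = d̄/SE = -3.6/1.8708 = -1.9243
Critical value: t_{0.025,13} = ±2.160
p-value ≈ 0.0765
Decision: fail to reject H₀

Answer: t = -1.9243, fail to reject H₀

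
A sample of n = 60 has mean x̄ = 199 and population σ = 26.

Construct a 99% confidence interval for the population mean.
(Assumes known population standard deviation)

Answer: (190.3534, 207.6466)

Derivation:
Confidence level: 99%, α = 0.01
z_0.005 = 2.576
SE = σ/√n = 26/√60 = 3.3566
Margin of error = 2.576 × 3.3566 = 8.6466
CI: x̄ ± margin = 199 ± 8.6466
CI: (190.3534, 207.6466)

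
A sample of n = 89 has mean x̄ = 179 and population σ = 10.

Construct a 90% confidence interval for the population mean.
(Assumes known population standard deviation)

Confidence level: 90%, α = 0.1
z_0.05 = 1.645
SE = σ/√n = 10/√89 = 1.0600
Margin of error = 1.645 × 1.0600 = 1.7437
CI: x̄ ± margin = 179 ± 1.7437
CI: (177.2563, 180.7437)

Answer: (177.2563, 180.7437)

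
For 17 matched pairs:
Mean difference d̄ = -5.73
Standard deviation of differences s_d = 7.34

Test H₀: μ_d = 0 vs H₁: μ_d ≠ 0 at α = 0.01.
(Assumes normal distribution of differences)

Answer: t = -3.2187, reject H₀

Derivation:
df = n - 1 = 16
SE = s_d/√n = 7.34/√17 = 1.7802
t = d̄/SE = -5.73/1.7802 = -3.2187
Critical value: t_{0.005,16} = ±2.921
p-value ≈ 0.0054
Decision: reject H₀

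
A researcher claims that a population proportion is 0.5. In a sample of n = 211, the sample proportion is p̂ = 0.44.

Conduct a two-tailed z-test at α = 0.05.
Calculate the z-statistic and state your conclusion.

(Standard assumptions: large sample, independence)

H₀: p = 0.5, H₁: p ≠ 0.5
Standard error: SE = √(p₀(1-p₀)/n) = √(0.5×0.5/211) = 0.034421
z-statistic: z = (p̂ - p₀)/SE = (0.44 - 0.5)/0.034421 = -1.7431
Critical value: z_0.025 = ±1.960
p-value = 0.0813
Decision: fail to reject H₀ at α = 0.05

Answer: z = -1.7431, fail to reject H₀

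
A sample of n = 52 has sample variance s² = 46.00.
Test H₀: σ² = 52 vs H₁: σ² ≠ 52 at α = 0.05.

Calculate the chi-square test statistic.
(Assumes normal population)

Answer: χ² = 45.1154, fail to reject H₀

Derivation:
df = n - 1 = 51
χ² = (n-1)s²/σ₀² = 51×46.00/52 = 45.1154
Critical values: χ²_{0.975,51} = 33.162, χ²_{0.025,51} = 72.616
Rejection region: χ² < 33.162 or χ² > 72.616
Decision: fail to reject H₀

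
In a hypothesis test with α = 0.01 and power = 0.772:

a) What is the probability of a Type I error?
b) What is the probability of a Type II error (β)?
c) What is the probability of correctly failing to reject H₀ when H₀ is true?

Answer: a) 0.01, b) 0.228, c) 0.99

Derivation:
a) Type I error probability = α = 0.01
b) Power = P(reject H₀ | H₁ true) = 1 - β = 0.772, so Type II error probability = β = 1 - Power = 0.228
c) P(fail to reject H₀ | H₀ true) = 1 - α = 0.99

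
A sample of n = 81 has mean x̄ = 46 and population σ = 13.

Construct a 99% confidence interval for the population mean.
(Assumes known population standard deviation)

Answer: (42.2792, 49.7208)

Derivation:
Confidence level: 99%, α = 0.01
z_0.005 = 2.576
SE = σ/√n = 13/√81 = 1.4444
Margin of error = 2.576 × 1.4444 = 3.7208
CI: x̄ ± margin = 46 ± 3.7208
CI: (42.2792, 49.7208)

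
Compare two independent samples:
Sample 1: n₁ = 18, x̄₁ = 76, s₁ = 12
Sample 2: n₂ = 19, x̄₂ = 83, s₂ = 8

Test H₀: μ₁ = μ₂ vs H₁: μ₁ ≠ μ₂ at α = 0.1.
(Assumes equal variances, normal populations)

Pooled variance: s²_p = [17×12² + 18×8²]/(35) = 102.8571
s_p = 10.1418
SE = s_p×√(1/n₁ + 1/n₂) = 10.1418×√(1/18 + 1/19) = 3.3358
t = (x̄₁ - x̄₂)/SE = (76 - 83)/3.3358 = -2.0984
df = 35, t-critical = ±1.690
Decision: reject H₀

Answer: t = -2.0984, reject H₀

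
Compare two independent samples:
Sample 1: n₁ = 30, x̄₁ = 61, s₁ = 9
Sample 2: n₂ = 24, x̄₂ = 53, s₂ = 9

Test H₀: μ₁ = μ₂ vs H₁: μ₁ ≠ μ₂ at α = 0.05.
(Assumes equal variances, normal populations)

Pooled variance: s²_p = [29×9² + 23×9²]/(52) = 81.0000
s_p = 9.0000
SE = s_p×√(1/n₁ + 1/n₂) = 9.0000×√(1/30 + 1/24) = 2.4648
t = (x̄₁ - x̄₂)/SE = (61 - 53)/2.4648 = 3.2457
df = 52, t-critical = ±2.007
Decision: reject H₀

Answer: t = 3.2457, reject H₀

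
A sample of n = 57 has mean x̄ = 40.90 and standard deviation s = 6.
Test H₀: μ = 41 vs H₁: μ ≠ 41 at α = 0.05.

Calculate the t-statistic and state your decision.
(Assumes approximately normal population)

df = n - 1 = 56
SE = s/√n = 6/√57 = 0.7947
t = (x̄ - μ₀)/SE = (40.90 - 41)/0.7947 = -0.1258
Critical value: t_{0.025,56} = ±2.003
p-value ≈ 0.9003
Decision: fail to reject H₀

Answer: t = -0.1258, fail to reject H₀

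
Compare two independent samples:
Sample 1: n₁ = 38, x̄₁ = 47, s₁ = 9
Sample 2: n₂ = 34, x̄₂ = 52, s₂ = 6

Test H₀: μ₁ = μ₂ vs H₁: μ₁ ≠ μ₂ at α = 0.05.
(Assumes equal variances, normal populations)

Answer: t = -2.7393, reject H₀

Derivation:
Pooled variance: s²_p = [37×9² + 33×6²]/(70) = 59.7857
s_p = 7.7321
SE = s_p×√(1/n₁ + 1/n₂) = 7.7321×√(1/38 + 1/34) = 1.8253
t = (x̄₁ - x̄₂)/SE = (47 - 52)/1.8253 = -2.7393
df = 70, t-critical = ±1.994
Decision: reject H₀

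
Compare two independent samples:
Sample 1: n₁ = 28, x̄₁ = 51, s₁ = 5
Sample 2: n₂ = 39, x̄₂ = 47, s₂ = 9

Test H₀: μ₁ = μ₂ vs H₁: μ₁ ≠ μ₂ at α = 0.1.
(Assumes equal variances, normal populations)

Answer: t = 2.1252, reject H₀

Derivation:
Pooled variance: s²_p = [27×5² + 38×9²]/(65) = 57.7385
s_p = 7.5986
SE = s_p×√(1/n₁ + 1/n₂) = 7.5986×√(1/28 + 1/39) = 1.8822
t = (x̄₁ - x̄₂)/SE = (51 - 47)/1.8822 = 2.1252
df = 65, t-critical = ±1.669
Decision: reject H₀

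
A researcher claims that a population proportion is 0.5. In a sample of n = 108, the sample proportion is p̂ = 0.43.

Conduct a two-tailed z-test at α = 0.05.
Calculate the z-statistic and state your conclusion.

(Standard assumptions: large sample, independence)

H₀: p = 0.5, H₁: p ≠ 0.5
Standard error: SE = √(p₀(1-p₀)/n) = √(0.5×0.5/108) = 0.048113
z-statistic: z = (p̂ - p₀)/SE = (0.43 - 0.5)/0.048113 = -1.4549
Critical value: z_0.025 = ±1.960
p-value = 0.1457
Decision: fail to reject H₀ at α = 0.05

Answer: z = -1.4549, fail to reject H₀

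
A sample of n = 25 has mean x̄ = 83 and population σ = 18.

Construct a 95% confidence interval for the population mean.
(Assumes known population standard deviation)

Confidence level: 95%, α = 0.05
z_0.025 = 1.960
SE = σ/√n = 18/√25 = 3.6000
Margin of error = 1.960 × 3.6000 = 7.0560
CI: x̄ ± margin = 83 ± 7.0560
CI: (75.9440, 90.0560)

Answer: (75.9440, 90.0560)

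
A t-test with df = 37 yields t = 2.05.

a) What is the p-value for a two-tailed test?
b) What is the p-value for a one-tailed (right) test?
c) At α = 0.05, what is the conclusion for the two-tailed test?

Using t-distribution with df = 37:
a) Two-tailed: p = 2×P(T > 2.05) = 0.0475
b) One-tailed: p = P(T > 2.05) = 0.0238
c) 0.0475 < 0.05, reject H₀

Answer: a) 0.0475, b) 0.0238, c) reject H₀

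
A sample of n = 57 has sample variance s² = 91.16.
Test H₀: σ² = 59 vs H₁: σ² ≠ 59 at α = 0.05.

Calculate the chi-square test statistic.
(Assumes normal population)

Answer: χ² = 86.5247, reject H₀

Derivation:
df = n - 1 = 56
χ² = (n-1)s²/σ₀² = 56×91.16/59 = 86.5247
Critical values: χ²_{0.975,56} = 37.212, χ²_{0.025,56} = 78.567
Rejection region: χ² < 37.212 or χ² > 78.567
Decision: reject H₀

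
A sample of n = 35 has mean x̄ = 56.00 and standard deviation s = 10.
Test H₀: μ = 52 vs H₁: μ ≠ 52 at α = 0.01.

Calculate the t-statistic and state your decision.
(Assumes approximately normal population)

df = n - 1 = 34
SE = s/√n = 10/√35 = 1.6903
t = (x̄ - μ₀)/SE = (56.00 - 52)/1.6903 = 2.3664
Critical value: t_{0.005,34} = ±2.728
p-value ≈ 0.0238
Decision: fail to reject H₀

Answer: t = 2.3664, fail to reject H₀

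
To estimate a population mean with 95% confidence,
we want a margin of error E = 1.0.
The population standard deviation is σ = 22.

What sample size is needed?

Answer: n = 1860

Derivation:
z_0.025 = 1.960
n = (z×σ/E)² = (1.960×22/1.0)²
n = 1859.3344
Round up: n = 1860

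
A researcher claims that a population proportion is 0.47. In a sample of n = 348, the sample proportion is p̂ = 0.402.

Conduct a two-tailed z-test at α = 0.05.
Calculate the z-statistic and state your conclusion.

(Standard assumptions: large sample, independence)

H₀: p = 0.47, H₁: p ≠ 0.47
Standard error: SE = √(p₀(1-p₀)/n) = √(0.47×0.53/348) = 0.026755
z-statistic: z = (p̂ - p₀)/SE = (0.402 - 0.47)/0.026755 = -2.5416
Critical value: z_0.025 = ±1.960
p-value = 0.0110
Decision: reject H₀ at α = 0.05

Answer: z = -2.5416, reject H₀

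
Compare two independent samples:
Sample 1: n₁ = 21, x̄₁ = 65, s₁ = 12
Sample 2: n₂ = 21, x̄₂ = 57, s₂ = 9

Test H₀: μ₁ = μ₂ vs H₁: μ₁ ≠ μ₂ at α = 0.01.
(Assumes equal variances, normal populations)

Pooled variance: s²_p = [20×12² + 20×9²]/(40) = 112.5000
s_p = 10.6066
SE = s_p×√(1/n₁ + 1/n₂) = 10.6066×√(1/21 + 1/21) = 3.2733
t = (x̄₁ - x̄₂)/SE = (65 - 57)/3.2733 = 2.4440
df = 40, t-critical = ±2.704
Decision: fail to reject H₀

Answer: t = 2.4440, fail to reject H₀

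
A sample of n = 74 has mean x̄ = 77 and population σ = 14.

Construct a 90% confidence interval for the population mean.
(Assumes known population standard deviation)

Answer: (74.3228, 79.6772)

Derivation:
Confidence level: 90%, α = 0.1
z_0.05 = 1.645
SE = σ/√n = 14/√74 = 1.6275
Margin of error = 1.645 × 1.6275 = 2.6772
CI: x̄ ± margin = 77 ± 2.6772
CI: (74.3228, 79.6772)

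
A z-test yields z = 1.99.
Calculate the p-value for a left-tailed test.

For z = 1.99:
p = P(Z < 1.99) = Φ(1.99) = 0.9767

Answer: p-value ≈ 0.9767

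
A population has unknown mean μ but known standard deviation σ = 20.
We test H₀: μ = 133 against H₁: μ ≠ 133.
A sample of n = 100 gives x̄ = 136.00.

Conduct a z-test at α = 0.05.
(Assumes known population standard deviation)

Standard error: SE = σ/√n = 20/√100 = 2.0000
z-statistic: z = (x̄ - μ₀)/SE = (136.00 - 133)/2.0000 = 1.5000
Critical value: ±1.960
p-value = 0.1336
Decision: fail to reject H₀

Answer: z = 1.5000, fail to reject H₀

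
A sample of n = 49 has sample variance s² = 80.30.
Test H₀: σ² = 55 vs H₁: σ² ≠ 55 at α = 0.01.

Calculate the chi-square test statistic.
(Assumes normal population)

Answer: χ² = 70.0800, fail to reject H₀

Derivation:
df = n - 1 = 48
χ² = (n-1)s²/σ₀² = 48×80.30/55 = 70.0800
Critical values: χ²_{0.995,48} = 26.511, χ²_{0.005,48} = 76.969
Rejection region: χ² < 26.511 or χ² > 76.969
Decision: fail to reject H₀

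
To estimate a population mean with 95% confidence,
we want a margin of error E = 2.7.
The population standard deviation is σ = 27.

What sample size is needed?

Answer: n = 385

Derivation:
z_0.025 = 1.960
n = (z×σ/E)² = (1.960×27/2.7)²
n = 384.1600
Round up: n = 385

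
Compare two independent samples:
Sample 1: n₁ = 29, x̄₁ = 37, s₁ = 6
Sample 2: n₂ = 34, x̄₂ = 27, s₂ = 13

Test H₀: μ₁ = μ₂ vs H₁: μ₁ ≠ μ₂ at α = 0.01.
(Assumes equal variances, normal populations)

Answer: t = 3.8076, reject H₀

Derivation:
Pooled variance: s²_p = [28×6² + 33×13²]/(61) = 107.9508
s_p = 10.3899
SE = s_p×√(1/n₁ + 1/n₂) = 10.3899×√(1/29 + 1/34) = 2.6263
t = (x̄₁ - x̄₂)/SE = (37 - 27)/2.6263 = 3.8076
df = 61, t-critical = ±2.659
Decision: reject H₀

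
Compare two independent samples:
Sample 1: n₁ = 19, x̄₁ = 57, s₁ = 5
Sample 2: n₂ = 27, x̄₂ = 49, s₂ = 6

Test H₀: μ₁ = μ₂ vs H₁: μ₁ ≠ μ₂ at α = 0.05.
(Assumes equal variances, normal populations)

Pooled variance: s²_p = [18×5² + 26×6²]/(44) = 31.5000
s_p = 5.6125
SE = s_p×√(1/n₁ + 1/n₂) = 5.6125×√(1/19 + 1/27) = 1.6806
t = (x̄₁ - x̄₂)/SE = (57 - 49)/1.6806 = 4.7602
df = 44, t-critical = ±2.015
Decision: reject H₀

Answer: t = 4.7602, reject H₀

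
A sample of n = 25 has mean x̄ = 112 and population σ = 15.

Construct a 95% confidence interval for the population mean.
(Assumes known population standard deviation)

Confidence level: 95%, α = 0.05
z_0.025 = 1.960
SE = σ/√n = 15/√25 = 3.0000
Margin of error = 1.960 × 3.0000 = 5.8800
CI: x̄ ± margin = 112 ± 5.8800
CI: (106.1200, 117.8800)

Answer: (106.1200, 117.8800)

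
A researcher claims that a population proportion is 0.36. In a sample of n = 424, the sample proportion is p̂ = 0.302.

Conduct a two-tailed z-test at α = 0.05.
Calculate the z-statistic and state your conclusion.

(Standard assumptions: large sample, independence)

Answer: z = -2.4881, reject H₀

Derivation:
H₀: p = 0.36, H₁: p ≠ 0.36
Standard error: SE = √(p₀(1-p₀)/n) = √(0.36×0.64/424) = 0.023311
z-statistic: z = (p̂ - p₀)/SE = (0.302 - 0.36)/0.023311 = -2.4881
Critical value: z_0.025 = ±1.960
p-value = 0.0128
Decision: reject H₀ at α = 0.05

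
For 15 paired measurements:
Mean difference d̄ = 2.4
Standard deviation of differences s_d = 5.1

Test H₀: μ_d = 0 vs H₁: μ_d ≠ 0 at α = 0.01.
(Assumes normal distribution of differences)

df = n - 1 = 14
SE = s_d/√n = 5.1/√15 = 1.3168
t = d̄/SE = 2.4/1.3168 = 1.8226
Critical value: t_{0.005,14} = ±2.977
p-value ≈ 0.0898
Decision: fail to reject H₀

Answer: t = 1.8226, fail to reject H₀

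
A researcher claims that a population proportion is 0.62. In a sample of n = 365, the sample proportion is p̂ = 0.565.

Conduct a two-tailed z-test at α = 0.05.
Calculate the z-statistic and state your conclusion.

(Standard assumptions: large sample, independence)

Answer: z = -2.1648, reject H₀

Derivation:
H₀: p = 0.62, H₁: p ≠ 0.62
Standard error: SE = √(p₀(1-p₀)/n) = √(0.62×0.38/365) = 0.025406
z-statistic: z = (p̂ - p₀)/SE = (0.565 - 0.62)/0.025406 = -2.1648
Critical value: z_0.025 = ±1.960
p-value = 0.0304
Decision: reject H₀ at α = 0.05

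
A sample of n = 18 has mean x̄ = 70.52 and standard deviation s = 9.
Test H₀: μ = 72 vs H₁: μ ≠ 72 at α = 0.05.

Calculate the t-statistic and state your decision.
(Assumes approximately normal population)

df = n - 1 = 17
SE = s/√n = 9/√18 = 2.1213
t = (x̄ - μ₀)/SE = (70.52 - 72)/2.1213 = -0.6977
Critical value: t_{0.025,17} = ±2.110
p-value ≈ 0.4948
Decision: fail to reject H₀

Answer: t = -0.6977, fail to reject H₀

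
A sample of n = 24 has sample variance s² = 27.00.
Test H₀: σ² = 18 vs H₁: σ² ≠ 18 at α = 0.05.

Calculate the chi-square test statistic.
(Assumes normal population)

Answer: χ² = 34.5000, fail to reject H₀

Derivation:
df = n - 1 = 23
χ² = (n-1)s²/σ₀² = 23×27.00/18 = 34.5000
Critical values: χ²_{0.975,23} = 11.689, χ²_{0.025,23} = 38.076
Rejection region: χ² < 11.689 or χ² > 38.076
Decision: fail to reject H₀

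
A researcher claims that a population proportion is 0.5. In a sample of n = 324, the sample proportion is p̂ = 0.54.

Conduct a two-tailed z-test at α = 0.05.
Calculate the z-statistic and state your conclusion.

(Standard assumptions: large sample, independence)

H₀: p = 0.5, H₁: p ≠ 0.5
Standard error: SE = √(p₀(1-p₀)/n) = √(0.5×0.5/324) = 0.027778
z-statistic: z = (p̂ - p₀)/SE = (0.54 - 0.5)/0.027778 = 1.4400
Critical value: z_0.025 = ±1.960
p-value = 0.1499
Decision: fail to reject H₀ at α = 0.05

Answer: z = 1.4400, fail to reject H₀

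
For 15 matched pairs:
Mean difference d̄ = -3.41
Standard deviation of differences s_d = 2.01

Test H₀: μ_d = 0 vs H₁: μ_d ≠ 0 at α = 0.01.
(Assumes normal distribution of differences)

Answer: t = -6.5703, reject H₀

Derivation:
df = n - 1 = 14
SE = s_d/√n = 2.01/√15 = 0.5190
t = d̄/SE = -3.41/0.5190 = -6.5703
Critical value: t_{0.005,14} = ±2.977
p-value < 0.0001
Decision: reject H₀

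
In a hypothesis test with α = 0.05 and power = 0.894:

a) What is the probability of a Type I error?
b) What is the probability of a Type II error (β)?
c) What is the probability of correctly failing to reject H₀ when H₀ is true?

a) Type I error probability = α = 0.05
b) Power = P(reject H₀ | H₁ true) = 1 - β = 0.894, so Type II error probability = β = 1 - Power = 0.106
c) P(fail to reject H₀ | H₀ true) = 1 - α = 0.95

Answer: a) 0.05, b) 0.106, c) 0.95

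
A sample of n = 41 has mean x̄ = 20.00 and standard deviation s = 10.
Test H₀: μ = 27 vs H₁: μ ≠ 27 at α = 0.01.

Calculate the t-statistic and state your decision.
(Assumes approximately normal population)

df = n - 1 = 40
SE = s/√n = 10/√41 = 1.5617
t = (x̄ - μ₀)/SE = (20.00 - 27)/1.5617 = -4.4823
Critical value: t_{0.005,40} = ±2.704
p-value ≈ 0.0001
Decision: reject H₀

Answer: t = -4.4823, reject H₀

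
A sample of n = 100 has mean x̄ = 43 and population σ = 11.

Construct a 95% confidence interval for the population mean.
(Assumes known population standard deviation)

Answer: (40.8440, 45.1560)

Derivation:
Confidence level: 95%, α = 0.05
z_0.025 = 1.960
SE = σ/√n = 11/√100 = 1.1000
Margin of error = 1.960 × 1.1000 = 2.1560
CI: x̄ ± margin = 43 ± 2.1560
CI: (40.8440, 45.1560)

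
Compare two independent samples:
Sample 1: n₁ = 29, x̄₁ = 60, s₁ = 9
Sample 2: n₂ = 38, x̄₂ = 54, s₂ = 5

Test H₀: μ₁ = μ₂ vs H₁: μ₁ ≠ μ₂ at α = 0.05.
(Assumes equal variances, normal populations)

Pooled variance: s²_p = [28×9² + 37×5²]/(65) = 49.1231
s_p = 7.0088
SE = s_p×√(1/n₁ + 1/n₂) = 7.0088×√(1/29 + 1/38) = 1.7282
t = (x̄₁ - x̄₂)/SE = (60 - 54)/1.7282 = 3.4718
df = 65, t-critical = ±1.997
Decision: reject H₀

Answer: t = 3.4718, reject H₀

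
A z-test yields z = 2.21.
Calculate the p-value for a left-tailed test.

For z = 2.21:
p = P(Z < 2.21) = Φ(2.21) = 0.9864

Answer: p-value ≈ 0.9864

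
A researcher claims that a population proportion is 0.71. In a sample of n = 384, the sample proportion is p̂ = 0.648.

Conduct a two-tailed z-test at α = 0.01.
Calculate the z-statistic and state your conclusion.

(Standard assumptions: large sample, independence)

Answer: z = -2.6775, reject H₀

Derivation:
H₀: p = 0.71, H₁: p ≠ 0.71
Standard error: SE = √(p₀(1-p₀)/n) = √(0.71×0.29/384) = 0.023156
z-statistic: z = (p̂ - p₀)/SE = (0.648 - 0.71)/0.023156 = -2.6775
Critical value: z_0.005 = ±2.576
p-value = 0.0074
Decision: reject H₀ at α = 0.01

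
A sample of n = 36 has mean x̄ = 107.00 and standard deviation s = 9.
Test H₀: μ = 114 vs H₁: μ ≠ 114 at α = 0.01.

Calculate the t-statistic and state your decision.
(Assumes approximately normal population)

df = n - 1 = 35
SE = s/√n = 9/√36 = 1.5000
t = (x̄ - μ₀)/SE = (107.00 - 114)/1.5000 = -4.6667
Critical value: t_{0.005,35} = ±2.724
p-value < 0.0001
Decision: reject H₀

Answer: t = -4.6667, reject H₀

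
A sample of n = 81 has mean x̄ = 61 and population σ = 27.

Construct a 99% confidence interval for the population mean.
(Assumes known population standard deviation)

Confidence level: 99%, α = 0.01
z_0.005 = 2.576
SE = σ/√n = 27/√81 = 3.0000
Margin of error = 2.576 × 3.0000 = 7.7280
CI: x̄ ± margin = 61 ± 7.7280
CI: (53.2720, 68.7280)

Answer: (53.2720, 68.7280)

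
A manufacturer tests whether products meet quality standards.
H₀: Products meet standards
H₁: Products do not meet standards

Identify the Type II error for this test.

Type I error (α): Rejecting H₀ when H₀ is true
Type II error (β): Failing to reject H₀ when H₁ is true

Answer: Accepting products as meeting standards when they don't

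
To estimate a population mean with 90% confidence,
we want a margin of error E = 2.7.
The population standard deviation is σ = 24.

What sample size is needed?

z_0.05 = 1.645
n = (z×σ/E)² = (1.645×24/2.7)²
n = 213.8094
Round up: n = 214

Answer: n = 214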